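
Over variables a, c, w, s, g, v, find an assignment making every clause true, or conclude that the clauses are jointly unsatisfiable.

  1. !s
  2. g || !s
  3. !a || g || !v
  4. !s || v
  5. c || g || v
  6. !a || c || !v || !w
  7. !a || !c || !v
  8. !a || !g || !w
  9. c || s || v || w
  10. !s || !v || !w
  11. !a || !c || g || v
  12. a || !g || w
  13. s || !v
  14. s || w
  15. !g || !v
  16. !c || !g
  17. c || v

Unit clause (!s) forces s = False.
In (s || !v) only !v is left, so v = False.
In (s || w) only w is left, so w = True.
In (c || v) only c is left, so c = True.
In (!c || !g) only !g is left, so g = False.
In (!a || !c || g || v) only !a is left, so a = False.
All clauses satisfied.

a = False; c = True; w = True; s = False; g = False; v = False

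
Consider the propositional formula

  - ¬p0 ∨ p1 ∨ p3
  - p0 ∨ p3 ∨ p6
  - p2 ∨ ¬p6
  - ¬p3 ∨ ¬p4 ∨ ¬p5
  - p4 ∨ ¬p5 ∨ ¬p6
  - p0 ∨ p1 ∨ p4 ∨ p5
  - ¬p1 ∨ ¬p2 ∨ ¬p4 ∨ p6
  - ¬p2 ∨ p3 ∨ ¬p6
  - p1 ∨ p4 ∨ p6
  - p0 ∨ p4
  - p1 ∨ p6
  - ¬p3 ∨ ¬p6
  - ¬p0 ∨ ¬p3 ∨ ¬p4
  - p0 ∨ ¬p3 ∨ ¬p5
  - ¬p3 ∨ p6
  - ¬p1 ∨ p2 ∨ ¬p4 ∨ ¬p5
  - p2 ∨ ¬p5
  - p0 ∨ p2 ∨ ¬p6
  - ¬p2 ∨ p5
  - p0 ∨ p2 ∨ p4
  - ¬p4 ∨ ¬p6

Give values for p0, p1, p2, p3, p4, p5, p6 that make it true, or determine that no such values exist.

Try p0 = False:
  (p0 ∨ p4) forces p4 = True.
  (¬p4 ∨ ¬p6) forces p6 = False.
  (p0 ∨ p3 ∨ p6) forces p3 = True.
  clause (¬p3 ∨ p6) is falsified — backtrack.
So p0 = True.
Try p1 = False:
  (¬p0 ∨ p1 ∨ p3) forces p3 = True.
  (p1 ∨ p6) forces p6 = True.
  clause (¬p3 ∨ ¬p6) is falsified — backtrack.
So p1 = True.
Set p2 = False.
  then (p2 ∨ ¬p6) forces p6 = False.
  then (¬p3 ∨ p6) forces p3 = False.
  then (p2 ∨ ¬p5) forces p5 = False.
Set p4 = True.
All clauses satisfied.

p0: True, p1: True, p2: False, p3: False, p4: True, p5: False, p6: False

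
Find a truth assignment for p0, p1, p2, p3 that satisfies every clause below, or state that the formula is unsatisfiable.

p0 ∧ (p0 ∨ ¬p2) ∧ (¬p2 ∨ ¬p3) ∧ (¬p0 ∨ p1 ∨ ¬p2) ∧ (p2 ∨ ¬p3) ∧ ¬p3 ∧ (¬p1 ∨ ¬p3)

p0: True, p1: True, p2: False, p3: False

Unit clause (p0) forces p0 = True.
Unit clause (¬p3) forces p3 = False.
Set p1 = True.
Set p2 = False.
Check each clause:
  (p0): p0 holds.
  (p0 ∨ ¬p2): p0 holds.
  (¬p2 ∨ ¬p3): ¬p2 holds.
  (¬p0 ∨ p1 ∨ ¬p2): p1 holds.
  (p2 ∨ ¬p3): ¬p3 holds.
  (¬p3): ¬p3 holds.
  (¬p1 ∨ ¬p3): ¬p3 holds.
All clauses satisfied.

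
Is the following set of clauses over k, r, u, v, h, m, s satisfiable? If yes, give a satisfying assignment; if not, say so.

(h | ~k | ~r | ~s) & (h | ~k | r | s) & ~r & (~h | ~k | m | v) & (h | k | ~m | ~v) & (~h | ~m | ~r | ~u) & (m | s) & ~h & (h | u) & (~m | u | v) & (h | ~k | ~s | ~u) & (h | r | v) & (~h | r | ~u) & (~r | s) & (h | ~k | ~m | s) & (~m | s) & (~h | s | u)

k = False, r = False, u = True, v = True, h = False, m = False, s = True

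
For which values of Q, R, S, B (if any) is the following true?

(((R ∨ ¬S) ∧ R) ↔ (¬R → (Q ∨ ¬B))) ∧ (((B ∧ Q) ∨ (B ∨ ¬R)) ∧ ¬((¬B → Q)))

Case B = True: the conjunct ¬((¬B → Q)) becomes ¬((False → Q)) = False.
Case B = False: the formula simplifies to ((R ∨ ¬S) ∧ R) ∧ (¬R ∧ ¬Q).
  R = True: the conjunct ¬R is False.
  R = False: the conjunct R is False.
Both cases fail — unsatisfiable.

UNSATISFIABLE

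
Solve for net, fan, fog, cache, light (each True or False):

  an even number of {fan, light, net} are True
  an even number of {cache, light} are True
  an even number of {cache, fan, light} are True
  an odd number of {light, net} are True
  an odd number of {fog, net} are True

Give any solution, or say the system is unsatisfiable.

Unsatisfiable — no assignment works.

Adding constraints 1, 2, 3, 4 mod 2: every variable appears an even number of times on the left, so the left side is 0.
But the right sides sum to 1 (mod 2). 0 ≠ 1 — the system is inconsistent.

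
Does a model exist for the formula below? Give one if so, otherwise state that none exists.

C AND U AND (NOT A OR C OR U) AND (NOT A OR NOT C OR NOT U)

Unit clause (C) forces C = True.
Unit clause (U) forces U = True.
In (NOT A OR NOT C OR NOT U) only NOT A is left, so A = False.
Check each clause:
  (C): C holds.
  (U): U holds.
  (NOT A OR C OR U): NOT A holds.
  (NOT A OR NOT C OR NOT U): NOT A holds.
All clauses satisfied.

A = False, U = True, C = True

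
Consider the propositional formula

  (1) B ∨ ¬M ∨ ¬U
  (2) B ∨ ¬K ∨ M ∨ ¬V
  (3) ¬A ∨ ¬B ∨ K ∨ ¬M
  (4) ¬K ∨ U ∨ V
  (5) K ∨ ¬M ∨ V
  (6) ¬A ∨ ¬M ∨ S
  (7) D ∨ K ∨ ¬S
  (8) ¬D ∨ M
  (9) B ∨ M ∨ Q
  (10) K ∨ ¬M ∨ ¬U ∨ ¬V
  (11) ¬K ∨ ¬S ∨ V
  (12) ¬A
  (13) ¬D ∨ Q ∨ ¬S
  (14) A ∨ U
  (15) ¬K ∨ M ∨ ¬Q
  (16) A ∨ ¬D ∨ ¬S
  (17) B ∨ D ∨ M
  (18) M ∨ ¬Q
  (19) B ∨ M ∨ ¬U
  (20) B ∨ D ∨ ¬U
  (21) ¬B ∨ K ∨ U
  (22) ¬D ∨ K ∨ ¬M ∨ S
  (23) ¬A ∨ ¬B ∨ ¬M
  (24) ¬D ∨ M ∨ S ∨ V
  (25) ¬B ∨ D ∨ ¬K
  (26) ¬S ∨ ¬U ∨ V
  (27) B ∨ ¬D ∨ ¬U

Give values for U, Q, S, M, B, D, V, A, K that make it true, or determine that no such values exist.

U = True, Q = False, S = False, M = True, B = True, D = True, V = True, A = False, K = True

Unit clause (¬A) forces A = False.
In (A ∨ U) only U is left, so U = True.
Set Q = False.
Try S = True:
  (¬D ∨ Q ∨ ¬S) forces D = False.
  (D ∨ K ∨ ¬S) forces K = True.
  (¬K ∨ ¬S ∨ V) forces V = True.
  (B ∨ D ∨ ¬U) forces B = True.
  clause (¬B ∨ D ∨ ¬K) is falsified — backtrack.
So S = False.
Set M = True.
  then (B ∨ ¬M ∨ ¬U) forces B = True.
Set D = True.
  then (¬D ∨ K ∨ ¬M ∨ S) forces K = True.
Set V = True.
All clauses satisfied.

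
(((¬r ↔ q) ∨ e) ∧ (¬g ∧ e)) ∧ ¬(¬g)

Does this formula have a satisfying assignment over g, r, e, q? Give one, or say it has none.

Case g = True: the conjunct ¬g is False.
Case g = False: the conjunct ¬(¬g) becomes ¬(¬False) = False.
Both cases fail — unsatisfiable.

Unsatisfiable — no assignment works.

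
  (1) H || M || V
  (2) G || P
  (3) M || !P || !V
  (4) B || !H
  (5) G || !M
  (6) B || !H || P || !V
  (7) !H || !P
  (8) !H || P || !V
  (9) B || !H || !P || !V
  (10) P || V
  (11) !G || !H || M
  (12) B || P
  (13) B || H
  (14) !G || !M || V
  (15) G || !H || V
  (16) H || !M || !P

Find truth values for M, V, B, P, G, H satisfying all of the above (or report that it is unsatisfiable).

Set M = True.
  then (G || !M) forces G = True.
  then (!G || !M || V) forces V = True.
Try B = False:
  (B || !H) forces H = False.
  clause (B || H) is falsified — backtrack.
So B = True.
Set P = False.
  then (!H || P || !V) forces H = False.
All clauses satisfied.

M=T, V=T, B=T, P=F, G=T, H=F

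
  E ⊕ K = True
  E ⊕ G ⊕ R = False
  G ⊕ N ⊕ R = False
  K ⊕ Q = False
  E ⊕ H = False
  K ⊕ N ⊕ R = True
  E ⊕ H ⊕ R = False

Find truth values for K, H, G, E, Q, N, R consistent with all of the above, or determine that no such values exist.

K=T, H=F, G=F, E=F, Q=T, N=F, R=F

E ⊕ K = F ⊕ T = True ✓
E ⊕ G ⊕ R = F ⊕ F ⊕ F = False ✓
G ⊕ N ⊕ R = F ⊕ F ⊕ F = False ✓
K ⊕ Q = T ⊕ T = False ✓
E ⊕ H = F ⊕ F = False ✓
K ⊕ N ⊕ R = T ⊕ F ⊕ F = True ✓
E ⊕ H ⊕ R = F ⊕ F ⊕ F = False ✓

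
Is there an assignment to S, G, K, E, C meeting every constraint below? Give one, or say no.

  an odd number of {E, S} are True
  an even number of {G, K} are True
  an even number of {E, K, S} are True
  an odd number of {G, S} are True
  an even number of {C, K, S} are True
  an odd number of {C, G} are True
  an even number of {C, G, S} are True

Unsatisfiable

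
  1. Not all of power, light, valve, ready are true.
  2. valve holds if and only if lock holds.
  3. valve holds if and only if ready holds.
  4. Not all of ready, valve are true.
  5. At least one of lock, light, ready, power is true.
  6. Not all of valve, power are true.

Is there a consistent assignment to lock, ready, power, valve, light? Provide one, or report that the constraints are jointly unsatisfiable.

lock: False, ready: False, power: True, valve: False, light: True

  (1) {power, light, valve, ready}: 2/4 true — not all ✓
  (2) valve=F, lock=F — same ✓
  (3) valve=F, ready=F — same ✓
  (4) {ready, valve}: 0/2 true — not all ✓
  (5) {lock, light, ready, power}: 2 true — at least one ✓
  (6) {valve, power}: 1/2 true — not all ✓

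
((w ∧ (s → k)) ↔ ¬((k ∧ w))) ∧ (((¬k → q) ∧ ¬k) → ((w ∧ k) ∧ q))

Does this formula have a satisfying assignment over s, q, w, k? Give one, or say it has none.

s=F, q=F, w=T, k=F

  (w ∧ (s → k)) ↔ ¬((k ∧ w)) = True
    w ∧ (s → k) = True
      s → k = True
    ¬((k ∧ w)) = True
      k ∧ w = False
  ((¬k → q) ∧ ¬k) → ((w ∧ k) ∧ q) = True
    (¬k → q) ∧ ¬k = False
      ¬k → q = False
        ¬k = True
      ¬k = True
    (w ∧ k) ∧ q = False
      w ∧ k = False
Both conjuncts True, so the formula holds.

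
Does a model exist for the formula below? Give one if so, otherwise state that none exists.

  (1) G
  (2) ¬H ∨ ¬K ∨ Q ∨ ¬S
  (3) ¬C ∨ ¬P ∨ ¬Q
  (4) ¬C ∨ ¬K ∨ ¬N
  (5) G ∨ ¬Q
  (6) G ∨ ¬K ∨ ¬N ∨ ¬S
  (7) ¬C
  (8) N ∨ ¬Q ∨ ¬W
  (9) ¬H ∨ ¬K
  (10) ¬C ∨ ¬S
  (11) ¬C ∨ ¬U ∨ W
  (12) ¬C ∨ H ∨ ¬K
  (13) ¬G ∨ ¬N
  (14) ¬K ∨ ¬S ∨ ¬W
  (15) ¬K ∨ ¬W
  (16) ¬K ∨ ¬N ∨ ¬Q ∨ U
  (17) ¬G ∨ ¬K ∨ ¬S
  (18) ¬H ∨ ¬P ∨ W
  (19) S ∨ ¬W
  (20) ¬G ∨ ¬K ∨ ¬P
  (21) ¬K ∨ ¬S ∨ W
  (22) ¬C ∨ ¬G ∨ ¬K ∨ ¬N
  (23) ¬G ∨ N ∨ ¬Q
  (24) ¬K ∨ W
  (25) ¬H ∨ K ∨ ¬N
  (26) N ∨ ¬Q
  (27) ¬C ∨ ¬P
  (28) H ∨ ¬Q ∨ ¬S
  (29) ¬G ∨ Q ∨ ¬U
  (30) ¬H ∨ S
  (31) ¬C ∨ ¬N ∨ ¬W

K = False, U = False, W = True, Q = False, S = True, H = True, C = False, N = False, G = True, P = True

Unit clause (G) forces G = True.
Unit clause (¬C) forces C = False.
In (¬G ∨ ¬N) only ¬N is left, so N = False.
In (¬G ∨ N ∨ ¬Q) only ¬Q is left, so Q = False.
In (¬G ∨ Q ∨ ¬U) only ¬U is left, so U = False.
Try K = True:
  (¬H ∨ ¬K) forces H = False.
  (¬K ∨ ¬W) forces W = False.
  clause (¬K ∨ W) is falsified — backtrack.
So K = False.
Set W = True.
  then (S ∨ ¬W) forces S = True.
Set H = True.
Set P = True.
All clauses satisfied.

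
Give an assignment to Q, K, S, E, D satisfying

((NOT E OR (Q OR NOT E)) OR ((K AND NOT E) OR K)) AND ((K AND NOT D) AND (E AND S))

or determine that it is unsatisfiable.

Q=T; K=T; S=T; E=T; D=F

  (NOT E OR (Q OR NOT E)) OR ((K AND NOT E) OR K) = True
    NOT E OR (Q OR NOT E) = True
      NOT E = False
      Q OR NOT E = True
        NOT E = False
    (K AND NOT E) OR K = True
      K AND NOT E = False
        NOT E = False
  (K AND NOT D) AND (E AND S) = True
    K AND NOT D = True
      NOT D = True
    E AND S = True
Both conjuncts True, so the formula holds.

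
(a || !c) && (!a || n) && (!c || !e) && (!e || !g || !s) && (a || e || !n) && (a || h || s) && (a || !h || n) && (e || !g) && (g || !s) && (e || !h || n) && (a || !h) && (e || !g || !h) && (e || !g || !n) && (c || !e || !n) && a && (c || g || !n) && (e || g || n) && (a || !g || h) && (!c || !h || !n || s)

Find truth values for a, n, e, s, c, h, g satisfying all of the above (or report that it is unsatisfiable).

Unit clause (a) forces a = True.
In (!a || n) only n is left, so n = True.
Set e = False.
  then (e || !g) forces g = False.
  then (g || !s) forces s = False.
  then (c || g || !n) forces c = True.
  then (!c || !h || !n || s) forces h = False.
All clauses satisfied.

a: True, n: True, e: False, s: False, c: True, h: False, g: False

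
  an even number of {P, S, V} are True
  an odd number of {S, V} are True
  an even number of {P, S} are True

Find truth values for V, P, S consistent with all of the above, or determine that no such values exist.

V=F; P=T; S=T

{P, S, V}: 2 true → even ✓
{S, V}: 1 true → odd ✓
{P, S}: 2 true → even ✓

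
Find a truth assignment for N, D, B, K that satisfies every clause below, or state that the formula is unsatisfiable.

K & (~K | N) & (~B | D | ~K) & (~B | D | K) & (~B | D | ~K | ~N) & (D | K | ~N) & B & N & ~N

UNSATISFIABLE

Case N = True:
  Clause (~N) is falsified — contradiction.
Case N = False:
  Clause (N) is falsified — contradiction.
Both cases fail, so the formula is unsatisfiable.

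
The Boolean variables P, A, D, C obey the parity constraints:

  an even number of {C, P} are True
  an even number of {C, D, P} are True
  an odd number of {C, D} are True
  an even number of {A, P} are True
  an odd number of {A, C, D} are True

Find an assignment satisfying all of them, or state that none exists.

Adding constraints 2, 4, 5 mod 2: every variable appears an even number of times on the left, so the left side is 0.
But the right sides sum to 1 (mod 2). 0 ≠ 1 — the system is inconsistent.

No satisfying assignment exists.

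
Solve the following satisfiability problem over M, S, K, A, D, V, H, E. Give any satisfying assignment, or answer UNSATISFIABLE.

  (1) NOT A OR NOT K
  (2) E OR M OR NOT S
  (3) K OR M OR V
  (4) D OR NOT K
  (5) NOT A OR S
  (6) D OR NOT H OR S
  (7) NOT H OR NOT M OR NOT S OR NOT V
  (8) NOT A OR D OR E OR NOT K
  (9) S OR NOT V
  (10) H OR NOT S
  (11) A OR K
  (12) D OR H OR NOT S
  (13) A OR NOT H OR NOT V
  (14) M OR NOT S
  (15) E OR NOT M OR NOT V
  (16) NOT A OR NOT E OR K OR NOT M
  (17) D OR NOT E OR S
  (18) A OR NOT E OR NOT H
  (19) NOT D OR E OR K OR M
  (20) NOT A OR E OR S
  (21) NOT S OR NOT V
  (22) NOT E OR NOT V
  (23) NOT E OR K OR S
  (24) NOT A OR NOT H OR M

M = False, S = False, K = True, A = False, D = True, V = False, H = False, E = True

Set M = False.
  then (M OR NOT S) forces S = False.
  then (NOT A OR S) forces A = False.
  then (S OR NOT V) forces V = False.
  then (A OR K) forces K = True.
  then (D OR NOT K) forces D = True.
Set H = False.
Set E = True.
All clauses satisfied.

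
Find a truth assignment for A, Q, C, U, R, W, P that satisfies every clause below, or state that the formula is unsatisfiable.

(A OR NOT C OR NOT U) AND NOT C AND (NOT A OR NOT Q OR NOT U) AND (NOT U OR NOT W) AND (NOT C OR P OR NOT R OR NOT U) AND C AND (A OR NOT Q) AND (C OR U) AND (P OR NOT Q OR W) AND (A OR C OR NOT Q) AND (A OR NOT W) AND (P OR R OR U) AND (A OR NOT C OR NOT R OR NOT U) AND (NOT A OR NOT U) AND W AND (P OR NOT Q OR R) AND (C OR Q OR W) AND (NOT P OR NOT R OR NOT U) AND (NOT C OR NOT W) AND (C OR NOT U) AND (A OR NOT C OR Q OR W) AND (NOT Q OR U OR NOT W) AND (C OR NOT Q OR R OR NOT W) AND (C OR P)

Case C = True:
  Clause (NOT C) is falsified — contradiction.
Case C = False:
  Clause (C) is falsified — contradiction.
Both cases fail, so the formula is unsatisfiable.

Unsatisfiable — no assignment works.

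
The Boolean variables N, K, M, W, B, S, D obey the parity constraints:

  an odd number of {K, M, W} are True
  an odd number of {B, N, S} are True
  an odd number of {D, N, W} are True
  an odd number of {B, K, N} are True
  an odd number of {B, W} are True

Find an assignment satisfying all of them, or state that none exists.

N = False, K = True, M = True, W = True, B = False, S = True, D = False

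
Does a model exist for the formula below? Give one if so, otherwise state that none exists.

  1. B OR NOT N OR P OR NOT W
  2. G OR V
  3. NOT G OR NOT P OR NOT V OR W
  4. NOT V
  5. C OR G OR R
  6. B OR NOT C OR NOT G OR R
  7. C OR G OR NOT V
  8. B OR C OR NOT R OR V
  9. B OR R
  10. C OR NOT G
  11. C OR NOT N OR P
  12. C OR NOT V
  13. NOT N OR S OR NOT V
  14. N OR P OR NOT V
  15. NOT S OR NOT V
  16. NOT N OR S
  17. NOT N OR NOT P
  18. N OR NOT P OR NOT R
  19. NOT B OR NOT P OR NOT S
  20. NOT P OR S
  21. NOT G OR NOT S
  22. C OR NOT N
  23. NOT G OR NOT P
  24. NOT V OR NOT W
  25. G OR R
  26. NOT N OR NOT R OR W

V=F, P=F, B=T, R=F, S=F, C=T, G=T, N=F, W=F

Unit clause (NOT V) forces V = False.
In (G OR V) only G is left, so G = True.
In (C OR NOT G) only C is left, so C = True.
In (NOT G OR NOT S) only NOT S is left, so S = False.
In (NOT G OR NOT P) only NOT P is left, so P = False.
In (NOT N OR S) only NOT N is left, so N = False.
Set B = True.
Set R = False.
Set W = False.
All clauses satisfied.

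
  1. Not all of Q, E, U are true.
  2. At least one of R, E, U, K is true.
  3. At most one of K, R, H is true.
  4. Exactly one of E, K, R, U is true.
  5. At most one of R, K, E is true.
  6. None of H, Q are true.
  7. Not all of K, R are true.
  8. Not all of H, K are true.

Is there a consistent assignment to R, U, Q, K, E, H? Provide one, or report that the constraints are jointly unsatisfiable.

R = False, U = True, Q = False, K = False, E = False, H = False

  (1) {Q, E, U}: 1/3 true — not all ✓
  (2) {R, E, U, K}: 1 true — at least one ✓
  (3) {K, R, H}: 0 true — at most one ✓
  (4) {E, K, R, U}: 1 true — exactly one ✓
  (5) {R, K, E}: 0 true — at most one ✓
  (6) {H, Q}: 0 true — none ✓
  (7) {K, R}: 0/2 true — not all ✓
  (8) {H, K}: 0/2 true — not all ✓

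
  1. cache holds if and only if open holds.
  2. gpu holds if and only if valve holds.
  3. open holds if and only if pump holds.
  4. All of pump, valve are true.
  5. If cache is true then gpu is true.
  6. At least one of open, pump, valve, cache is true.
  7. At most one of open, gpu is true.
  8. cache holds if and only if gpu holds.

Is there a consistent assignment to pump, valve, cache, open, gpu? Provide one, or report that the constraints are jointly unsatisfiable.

UNSATISFIABLE

Case valve = True:
  (2) with valve=T forces gpu = True.
  (4) forces pump = True.
  (3) with pump=T forces open = True.
  Constraint (7) is violated (open=T, gpu=T) — contradiction.
Case valve = False:
  Constraint (4) is violated (valve=F) — contradiction.
Both cases fail — unsatisfiable.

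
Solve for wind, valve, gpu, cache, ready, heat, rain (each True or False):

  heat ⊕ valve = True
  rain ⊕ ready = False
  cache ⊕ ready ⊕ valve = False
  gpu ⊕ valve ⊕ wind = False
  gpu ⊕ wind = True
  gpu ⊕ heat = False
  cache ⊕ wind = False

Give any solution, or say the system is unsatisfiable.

wind = True, valve = True, gpu = False, cache = True, ready = False, heat = False, rain = False

heat ⊕ valve = F ⊕ T = True ✓
rain ⊕ ready = F ⊕ F = False ✓
cache ⊕ ready ⊕ valve = T ⊕ F ⊕ T = False ✓
gpu ⊕ valve ⊕ wind = F ⊕ T ⊕ T = False ✓
gpu ⊕ wind = F ⊕ T = True ✓
gpu ⊕ heat = F ⊕ F = False ✓
cache ⊕ wind = T ⊕ T = False ✓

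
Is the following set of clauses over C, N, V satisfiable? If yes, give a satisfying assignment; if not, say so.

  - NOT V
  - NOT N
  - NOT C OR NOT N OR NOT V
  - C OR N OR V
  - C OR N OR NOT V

Unit clause (NOT V) forces V = False.
Unit clause (NOT N) forces N = False.
In (C OR N OR V) only C is left, so C = True.
Check each clause:
  (NOT V): NOT V holds.
  (NOT N): NOT N holds.
  (NOT C OR NOT N OR NOT V): NOT N holds.
  (C OR N OR V): C holds.
  (C OR N OR NOT V): C holds.
All clauses satisfied.

C=T, N=F, V=F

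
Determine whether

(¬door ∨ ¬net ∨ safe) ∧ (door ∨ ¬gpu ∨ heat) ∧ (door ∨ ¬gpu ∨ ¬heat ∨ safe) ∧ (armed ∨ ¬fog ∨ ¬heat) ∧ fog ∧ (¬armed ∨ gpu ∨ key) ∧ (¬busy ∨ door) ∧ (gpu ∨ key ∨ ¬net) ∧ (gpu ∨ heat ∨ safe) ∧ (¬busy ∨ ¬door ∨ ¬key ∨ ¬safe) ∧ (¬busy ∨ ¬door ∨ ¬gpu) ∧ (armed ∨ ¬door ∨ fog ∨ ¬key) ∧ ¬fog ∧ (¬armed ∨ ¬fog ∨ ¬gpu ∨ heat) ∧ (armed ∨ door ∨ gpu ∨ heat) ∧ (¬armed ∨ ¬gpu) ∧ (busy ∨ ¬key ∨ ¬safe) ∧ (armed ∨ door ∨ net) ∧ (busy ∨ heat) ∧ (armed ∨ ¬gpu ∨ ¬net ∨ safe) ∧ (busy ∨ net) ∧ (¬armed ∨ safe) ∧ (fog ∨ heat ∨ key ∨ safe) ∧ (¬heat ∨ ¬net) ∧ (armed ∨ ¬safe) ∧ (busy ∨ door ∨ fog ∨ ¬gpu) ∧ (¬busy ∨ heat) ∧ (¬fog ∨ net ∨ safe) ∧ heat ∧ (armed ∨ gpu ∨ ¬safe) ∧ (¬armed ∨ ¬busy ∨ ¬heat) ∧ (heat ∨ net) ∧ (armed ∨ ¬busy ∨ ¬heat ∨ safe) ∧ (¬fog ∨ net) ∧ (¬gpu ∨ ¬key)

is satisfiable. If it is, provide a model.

Case fog = True:
  Clause (¬fog) is falsified — contradiction.
Case fog = False:
  Clause (fog) is falsified — contradiction.
Both cases fail, so the formula is unsatisfiable.

Unsatisfiable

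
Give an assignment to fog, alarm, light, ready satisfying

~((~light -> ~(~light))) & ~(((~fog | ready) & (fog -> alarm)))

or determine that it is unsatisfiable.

fog = True, alarm = True, light = False, ready = False

  ~((~light -> ~(~light))) = True
    ~light -> ~(~light) = False
      ~light = True
      ~(~light) = False
        ~light = True
  ~(((~fog | ready) & (fog -> alarm))) = True
    (~fog | ready) & (fog -> alarm) = False
      ~fog | ready = False
        ~fog = False
      fog -> alarm = True
Both conjuncts True, so the formula holds.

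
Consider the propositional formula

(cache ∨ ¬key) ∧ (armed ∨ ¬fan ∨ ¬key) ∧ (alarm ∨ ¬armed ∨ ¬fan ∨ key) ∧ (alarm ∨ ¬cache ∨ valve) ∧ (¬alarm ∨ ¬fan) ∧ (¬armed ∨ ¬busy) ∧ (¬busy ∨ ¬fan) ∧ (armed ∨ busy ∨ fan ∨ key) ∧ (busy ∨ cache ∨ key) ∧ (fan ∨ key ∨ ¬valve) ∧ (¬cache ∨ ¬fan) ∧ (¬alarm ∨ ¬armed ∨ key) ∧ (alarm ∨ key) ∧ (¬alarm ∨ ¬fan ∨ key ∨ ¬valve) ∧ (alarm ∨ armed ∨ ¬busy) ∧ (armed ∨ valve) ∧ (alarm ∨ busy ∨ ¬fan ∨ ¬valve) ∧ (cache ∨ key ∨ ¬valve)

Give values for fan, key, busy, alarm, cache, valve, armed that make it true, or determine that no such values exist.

fan: False; key: True; busy: False; alarm: True; cache: True; valve: False; armed: True

Try fan = True:
  (¬alarm ∨ ¬fan) forces alarm = False.
  (¬busy ∨ ¬fan) forces busy = False.
  (¬cache ∨ ¬fan) forces cache = False.
  (cache ∨ ¬key) forces key = False.
  clause (busy ∨ cache ∨ key) is falsified — backtrack.
So fan = False.
Set key = True.
  then (cache ∨ ¬key) forces cache = True.
Set busy = False.
Set alarm = True.
Set valve = False.
  then (armed ∨ valve) forces armed = True.
All clauses satisfied.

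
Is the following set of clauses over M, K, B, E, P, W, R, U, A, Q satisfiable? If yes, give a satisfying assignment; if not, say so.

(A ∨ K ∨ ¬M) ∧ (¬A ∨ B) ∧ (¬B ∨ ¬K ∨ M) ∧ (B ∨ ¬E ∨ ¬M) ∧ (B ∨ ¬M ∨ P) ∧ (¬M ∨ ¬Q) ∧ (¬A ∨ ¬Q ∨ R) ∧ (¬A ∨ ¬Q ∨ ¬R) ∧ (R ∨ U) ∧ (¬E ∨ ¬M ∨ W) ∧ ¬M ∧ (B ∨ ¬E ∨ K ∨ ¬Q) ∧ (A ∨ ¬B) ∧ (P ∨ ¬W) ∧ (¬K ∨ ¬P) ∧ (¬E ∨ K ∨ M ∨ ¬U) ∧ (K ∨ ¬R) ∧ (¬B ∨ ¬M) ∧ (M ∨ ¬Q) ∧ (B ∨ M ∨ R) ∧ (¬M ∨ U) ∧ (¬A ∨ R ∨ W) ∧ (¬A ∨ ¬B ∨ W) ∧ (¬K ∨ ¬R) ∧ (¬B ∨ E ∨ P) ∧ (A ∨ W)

M = False, K = False, B = True, E = False, P = True, W = True, R = False, U = True, A = True, Q = False

Unit clause (¬M) forces M = False.
In (M ∨ ¬Q) only ¬Q is left, so Q = False.
Try K = True:
  (¬B ∨ ¬K ∨ M) forces B = False.
  (¬A ∨ B) forces A = False.
  (¬K ∨ ¬P) forces P = False.
  (P ∨ ¬W) forces W = False.
  clause (A ∨ W) is falsified — backtrack.
So K = False.
  then (K ∨ ¬R) forces R = False.
  then (B ∨ M ∨ R) forces B = True.
  then (R ∨ U) forces U = True.
  then (A ∨ ¬B) forces A = True.
  then (¬E ∨ K ∨ M ∨ ¬U) forces E = False.
  then (¬A ∨ R ∨ W) forces W = True.
  then (¬B ∨ E ∨ P) forces P = True.
All clauses satisfied.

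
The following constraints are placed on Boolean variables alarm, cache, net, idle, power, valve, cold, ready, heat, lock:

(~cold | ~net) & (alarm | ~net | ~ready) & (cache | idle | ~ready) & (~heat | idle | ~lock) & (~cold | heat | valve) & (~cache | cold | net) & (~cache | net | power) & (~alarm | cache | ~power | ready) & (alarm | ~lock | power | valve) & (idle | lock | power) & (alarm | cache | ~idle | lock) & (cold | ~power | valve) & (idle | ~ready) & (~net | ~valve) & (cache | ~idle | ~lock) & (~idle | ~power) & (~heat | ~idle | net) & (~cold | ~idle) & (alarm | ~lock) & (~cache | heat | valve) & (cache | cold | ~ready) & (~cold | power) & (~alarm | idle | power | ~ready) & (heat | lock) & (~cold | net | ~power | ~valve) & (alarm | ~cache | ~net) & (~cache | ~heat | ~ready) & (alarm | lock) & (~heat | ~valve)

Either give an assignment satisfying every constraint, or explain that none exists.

alarm=T, cache=T, net=T, idle=T, power=F, valve=F, cold=F, ready=F, heat=T, lock=T

Try alarm = False:
  (alarm | ~lock) forces lock = False.
  clause (alarm | lock) is falsified — backtrack.
So alarm = True.
Set cache = True.
Set net = True.
  then (~cold | ~net) forces cold = False.
  then (~net | ~valve) forces valve = False.
  then (~cache | heat | valve) forces heat = True.
  then (~cache | ~heat | ~ready) forces ready = False.
  then (cold | ~power | valve) forces power = False.
Set idle = True.
Set lock = True.
All clauses satisfied.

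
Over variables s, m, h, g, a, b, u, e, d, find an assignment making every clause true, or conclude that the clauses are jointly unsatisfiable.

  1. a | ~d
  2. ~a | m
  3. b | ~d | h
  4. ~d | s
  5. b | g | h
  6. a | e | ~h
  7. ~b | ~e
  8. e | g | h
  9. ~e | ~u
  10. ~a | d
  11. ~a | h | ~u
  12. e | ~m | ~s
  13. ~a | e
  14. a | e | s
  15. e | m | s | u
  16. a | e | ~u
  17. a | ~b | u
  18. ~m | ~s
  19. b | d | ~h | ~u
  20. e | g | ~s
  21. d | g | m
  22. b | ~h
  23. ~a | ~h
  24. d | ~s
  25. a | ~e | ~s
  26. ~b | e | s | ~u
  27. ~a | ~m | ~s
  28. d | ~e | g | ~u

s = False, m = False, h = False, g = True, a = False, b = False, u = False, e = True, d = False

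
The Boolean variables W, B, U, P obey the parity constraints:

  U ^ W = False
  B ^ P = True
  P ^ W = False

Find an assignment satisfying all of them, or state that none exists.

W = True; B = False; U = True; P = True

U ^ W = T ^ T = False ✓
B ^ P = F ^ T = True ✓
P ^ W = T ^ T = False ✓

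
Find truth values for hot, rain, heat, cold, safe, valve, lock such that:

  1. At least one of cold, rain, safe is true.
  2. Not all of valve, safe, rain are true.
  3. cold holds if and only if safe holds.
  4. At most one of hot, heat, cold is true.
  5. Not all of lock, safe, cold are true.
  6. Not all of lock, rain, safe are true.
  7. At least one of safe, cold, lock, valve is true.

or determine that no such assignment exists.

hot: False, rain: True, heat: True, cold: False, safe: False, valve: False, lock: True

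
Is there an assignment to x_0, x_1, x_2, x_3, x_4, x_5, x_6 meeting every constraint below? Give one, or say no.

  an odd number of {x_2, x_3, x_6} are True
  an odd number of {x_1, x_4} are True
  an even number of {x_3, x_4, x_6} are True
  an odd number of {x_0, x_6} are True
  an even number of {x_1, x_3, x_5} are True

x_0 = True, x_1 = True, x_2 = True, x_3 = False, x_4 = False, x_5 = True, x_6 = False

{x_2, x_3, x_6}: 1 true → odd ✓
{x_1, x_4}: 1 true → odd ✓
{x_3, x_4, x_6}: 0 true → even ✓
{x_0, x_6}: 1 true → odd ✓
{x_1, x_3, x_5}: 2 true → even ✓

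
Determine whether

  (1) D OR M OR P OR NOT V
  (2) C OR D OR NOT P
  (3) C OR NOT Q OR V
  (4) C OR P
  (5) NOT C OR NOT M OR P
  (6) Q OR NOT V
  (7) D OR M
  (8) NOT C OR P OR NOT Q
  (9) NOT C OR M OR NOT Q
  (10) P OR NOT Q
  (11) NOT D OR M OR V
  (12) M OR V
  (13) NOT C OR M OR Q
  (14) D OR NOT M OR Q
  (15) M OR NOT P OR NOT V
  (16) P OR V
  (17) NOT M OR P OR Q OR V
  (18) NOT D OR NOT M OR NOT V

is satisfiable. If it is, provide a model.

Set Q = True.
  then (P OR NOT Q) forces P = True.
Try C = False:
  (C OR D OR NOT P) forces D = True.
  (C OR NOT Q OR V) forces V = True.
  (M OR NOT P OR NOT V) forces M = True.
  clause (NOT D OR NOT M OR NOT V) is falsified — backtrack.
So C = True.
  then (NOT C OR M OR NOT Q) forces M = True.
Set D = False.
Set V = True.
All clauses satisfied.

Q: True, P: True, C: True, M: True, D: False, V: True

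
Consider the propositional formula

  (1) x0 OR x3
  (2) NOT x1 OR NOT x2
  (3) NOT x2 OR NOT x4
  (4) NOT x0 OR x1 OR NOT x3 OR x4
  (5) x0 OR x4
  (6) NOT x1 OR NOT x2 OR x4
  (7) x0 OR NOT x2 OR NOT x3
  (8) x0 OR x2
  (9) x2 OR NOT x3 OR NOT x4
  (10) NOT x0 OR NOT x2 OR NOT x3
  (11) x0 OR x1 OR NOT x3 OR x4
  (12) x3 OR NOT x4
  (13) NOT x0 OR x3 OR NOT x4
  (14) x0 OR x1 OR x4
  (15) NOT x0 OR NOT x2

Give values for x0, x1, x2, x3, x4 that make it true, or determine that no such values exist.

x0: True, x1: False, x2: False, x3: False, x4: False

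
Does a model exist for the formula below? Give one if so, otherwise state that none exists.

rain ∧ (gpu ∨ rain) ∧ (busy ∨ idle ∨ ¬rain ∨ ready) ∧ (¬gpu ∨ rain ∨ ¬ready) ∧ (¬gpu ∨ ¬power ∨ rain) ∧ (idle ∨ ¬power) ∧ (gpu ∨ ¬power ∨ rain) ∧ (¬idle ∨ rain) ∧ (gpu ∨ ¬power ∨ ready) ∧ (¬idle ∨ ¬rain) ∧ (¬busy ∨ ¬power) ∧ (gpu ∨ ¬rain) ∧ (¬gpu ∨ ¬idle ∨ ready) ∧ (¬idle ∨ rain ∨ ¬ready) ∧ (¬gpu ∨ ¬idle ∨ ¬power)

Unit clause (rain) forces rain = True.
In (¬idle ∨ ¬rain) only ¬idle is left, so idle = False.
In (gpu ∨ ¬rain) only gpu is left, so gpu = True.
In (idle ∨ ¬power) only ¬power is left, so power = False.
Set busy = True.
Set ready = True.
All clauses satisfied.

idle=F; power=F; gpu=T; busy=T; ready=T; rain=T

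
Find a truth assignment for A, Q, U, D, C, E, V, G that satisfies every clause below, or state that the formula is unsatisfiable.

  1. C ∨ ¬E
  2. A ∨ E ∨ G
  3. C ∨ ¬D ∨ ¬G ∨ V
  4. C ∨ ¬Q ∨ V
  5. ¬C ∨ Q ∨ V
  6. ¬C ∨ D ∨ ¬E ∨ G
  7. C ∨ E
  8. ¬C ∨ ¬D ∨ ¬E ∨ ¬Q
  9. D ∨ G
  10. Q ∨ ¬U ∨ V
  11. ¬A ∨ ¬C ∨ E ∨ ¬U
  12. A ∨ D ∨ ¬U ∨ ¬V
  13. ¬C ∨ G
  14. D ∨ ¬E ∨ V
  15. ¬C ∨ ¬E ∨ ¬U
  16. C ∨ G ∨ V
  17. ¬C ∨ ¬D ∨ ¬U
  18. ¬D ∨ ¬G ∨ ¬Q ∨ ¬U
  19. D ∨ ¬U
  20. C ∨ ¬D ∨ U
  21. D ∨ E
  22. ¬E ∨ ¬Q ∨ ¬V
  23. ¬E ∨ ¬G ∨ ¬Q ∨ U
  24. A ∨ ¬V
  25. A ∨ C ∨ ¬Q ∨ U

Set A = True.
Set Q = False.
Set U = False.
Set D = False.
  then (D ∨ G) forces G = True.
  then (D ∨ E) forces E = True.
  then (C ∨ ¬E) forces C = True.
  then (¬C ∨ Q ∨ V) forces V = True.
All clauses satisfied.

A = True, Q = False, U = False, D = False, C = True, E = True, V = True, G = True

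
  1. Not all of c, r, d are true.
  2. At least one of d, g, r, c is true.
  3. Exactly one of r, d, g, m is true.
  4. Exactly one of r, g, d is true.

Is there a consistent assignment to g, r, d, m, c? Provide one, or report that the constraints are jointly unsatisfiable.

g = False, r = True, d = False, m = False, c = True

  (1) {c, r, d}: 2/3 true — not all ✓
  (2) {d, g, r, c}: 2 true — at least one ✓
  (3) {r, d, g, m}: 1 true — exactly one ✓
  (4) {r, g, d}: 1 true — exactly one ✓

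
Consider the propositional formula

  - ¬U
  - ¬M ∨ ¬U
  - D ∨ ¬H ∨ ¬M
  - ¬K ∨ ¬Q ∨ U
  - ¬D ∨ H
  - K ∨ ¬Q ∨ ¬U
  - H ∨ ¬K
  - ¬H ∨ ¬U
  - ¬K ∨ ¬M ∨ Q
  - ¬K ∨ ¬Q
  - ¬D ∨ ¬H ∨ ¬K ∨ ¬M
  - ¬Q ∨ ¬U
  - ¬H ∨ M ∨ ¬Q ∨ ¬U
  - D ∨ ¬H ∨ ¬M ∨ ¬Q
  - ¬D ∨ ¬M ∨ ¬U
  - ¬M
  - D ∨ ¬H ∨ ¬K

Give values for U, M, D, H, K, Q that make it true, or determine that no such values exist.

U = False; M = False; D = False; H = False; K = False; Q = True

Unit clause (¬U) forces U = False.
Unit clause (¬M) forces M = False.
Set D = False.
Set H = False.
  then (H ∨ ¬K) forces K = False.
Set Q = True.
All clauses satisfied.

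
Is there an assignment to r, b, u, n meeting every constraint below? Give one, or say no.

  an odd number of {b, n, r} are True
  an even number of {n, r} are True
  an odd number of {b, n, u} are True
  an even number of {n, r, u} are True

r = False, b = True, u = False, n = False

{b, n, r}: 1 true → odd ✓
{n, r}: 0 true → even ✓
{b, n, u}: 1 true → odd ✓
{n, r, u}: 0 true → even ✓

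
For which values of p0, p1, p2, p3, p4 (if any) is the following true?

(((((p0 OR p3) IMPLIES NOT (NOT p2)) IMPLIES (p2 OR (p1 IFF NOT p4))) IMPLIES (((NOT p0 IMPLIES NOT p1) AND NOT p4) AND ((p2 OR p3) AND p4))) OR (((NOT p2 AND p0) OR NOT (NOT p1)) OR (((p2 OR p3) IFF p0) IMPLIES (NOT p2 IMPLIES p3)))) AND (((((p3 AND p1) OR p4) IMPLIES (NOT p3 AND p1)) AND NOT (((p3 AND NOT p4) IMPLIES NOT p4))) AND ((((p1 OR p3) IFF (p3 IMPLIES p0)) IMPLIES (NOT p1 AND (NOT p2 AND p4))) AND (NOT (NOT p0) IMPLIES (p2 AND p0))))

Unsatisfiable

The conjunct NOT (((p3 AND NOT p4) IMPLIES NOT p4)) is unsatisfiable on its own:
  p3=F, p4=F: evaluates to False.
  p3=F, p4=T: evaluates to False.
  p3=T, p4=F: evaluates to False.
  p3=T, p4=T: evaluates to False.
So the whole conjunction is unsatisfiable.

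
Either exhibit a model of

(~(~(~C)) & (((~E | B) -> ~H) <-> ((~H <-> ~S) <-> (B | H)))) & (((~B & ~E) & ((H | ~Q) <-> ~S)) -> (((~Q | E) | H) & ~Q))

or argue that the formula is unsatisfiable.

Q: False, B: True, C: False, H: False, E: False, S: False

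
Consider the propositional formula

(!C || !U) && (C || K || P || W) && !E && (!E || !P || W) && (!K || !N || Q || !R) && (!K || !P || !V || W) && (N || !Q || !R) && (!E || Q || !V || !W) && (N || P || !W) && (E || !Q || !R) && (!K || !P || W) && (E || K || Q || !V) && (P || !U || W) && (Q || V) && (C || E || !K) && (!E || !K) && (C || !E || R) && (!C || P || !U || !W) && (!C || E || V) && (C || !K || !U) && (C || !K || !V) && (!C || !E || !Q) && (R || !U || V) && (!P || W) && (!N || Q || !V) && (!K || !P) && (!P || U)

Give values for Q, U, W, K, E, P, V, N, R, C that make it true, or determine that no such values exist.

Unit clause (!E) forces E = False.
Set Q = True.
  then (E || !Q || !R) forces R = False.
Set U = False.
  then (!P || U) forces P = False.
Set W = False.
Set K = False.
  then (C || K || P || W) forces C = True.
  then (!C || E || V) forces V = True.
Set N = True.
All clauses satisfied.

Q = True, U = False, W = False, K = False, E = False, P = False, V = True, N = True, R = False, C = True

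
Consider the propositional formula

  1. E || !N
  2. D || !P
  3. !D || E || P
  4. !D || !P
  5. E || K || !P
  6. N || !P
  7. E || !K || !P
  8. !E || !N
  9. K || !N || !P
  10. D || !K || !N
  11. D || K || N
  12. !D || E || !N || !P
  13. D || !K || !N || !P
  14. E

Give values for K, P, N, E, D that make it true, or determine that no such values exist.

K = True, P = False, N = False, E = True, D = True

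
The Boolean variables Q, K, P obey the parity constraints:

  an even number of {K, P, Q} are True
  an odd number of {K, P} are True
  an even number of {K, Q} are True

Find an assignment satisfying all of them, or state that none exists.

Q = True, K = True, P = False

{K, P, Q}: 2 true → even ✓
{K, P}: 1 true → odd ✓
{K, Q}: 2 true → even ✓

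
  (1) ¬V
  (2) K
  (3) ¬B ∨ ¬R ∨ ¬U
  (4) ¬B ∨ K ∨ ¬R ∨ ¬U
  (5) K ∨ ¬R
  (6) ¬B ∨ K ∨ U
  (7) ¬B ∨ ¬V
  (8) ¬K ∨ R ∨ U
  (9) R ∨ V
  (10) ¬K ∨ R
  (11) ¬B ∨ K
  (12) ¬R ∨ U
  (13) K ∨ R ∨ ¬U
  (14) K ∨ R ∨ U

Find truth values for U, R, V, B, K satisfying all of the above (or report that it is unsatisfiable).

Unit clause (¬V) forces V = False.
Unit clause (K) forces K = True.
In (R ∨ V) only R is left, so R = True.
In (¬R ∨ U) only U is left, so U = True.
In (¬B ∨ ¬R ∨ ¬U) only ¬B is left, so B = False.
All clauses satisfied.

U = True; R = True; V = False; B = False; K = True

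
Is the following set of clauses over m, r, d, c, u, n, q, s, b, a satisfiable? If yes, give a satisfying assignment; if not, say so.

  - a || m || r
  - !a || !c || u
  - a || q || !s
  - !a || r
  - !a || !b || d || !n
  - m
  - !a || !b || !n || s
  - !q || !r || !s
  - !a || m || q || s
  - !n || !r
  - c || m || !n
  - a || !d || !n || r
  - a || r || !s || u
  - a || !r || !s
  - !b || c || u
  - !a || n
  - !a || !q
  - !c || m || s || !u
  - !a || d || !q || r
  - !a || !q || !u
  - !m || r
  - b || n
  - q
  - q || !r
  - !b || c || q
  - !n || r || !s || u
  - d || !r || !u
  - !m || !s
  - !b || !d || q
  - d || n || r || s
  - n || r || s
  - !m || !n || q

Unit clause (m) forces m = True.
In (!m || r) only r is left, so r = True.
Unit clause (q) forces q = True.
In (!m || !s) only !s is left, so s = False.
In (!n || !r) only !n is left, so n = False.
In (!a || n) only !a is left, so a = False.
In (b || n) only b is left, so b = True.
Set d = False.
  then (d || !r || !u) forces u = False.
  then (!b || c || u) forces c = True.
All clauses satisfied.

m = True, r = True, d = False, c = True, u = False, n = False, q = True, s = False, b = True, a = False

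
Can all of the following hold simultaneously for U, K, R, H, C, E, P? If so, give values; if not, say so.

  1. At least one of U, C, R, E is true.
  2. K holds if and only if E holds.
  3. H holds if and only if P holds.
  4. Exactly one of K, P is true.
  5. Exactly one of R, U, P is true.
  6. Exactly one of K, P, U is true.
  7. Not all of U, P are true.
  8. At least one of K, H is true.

U = False, K = True, R = True, H = False, C = False, E = True, P = False

  (1) {U, C, R, E}: 2 true — at least one ✓
  (2) K=T, E=T — same ✓
  (3) H=F, P=F — same ✓
  (4) {K, P}: 1 true — exactly one ✓
  (5) {R, U, P}: 1 true — exactly one ✓
  (6) {K, P, U}: 1 true — exactly one ✓
  (7) {U, P}: 0/2 true — not all ✓
  (8) {K, H}: 1 true — at least one ✓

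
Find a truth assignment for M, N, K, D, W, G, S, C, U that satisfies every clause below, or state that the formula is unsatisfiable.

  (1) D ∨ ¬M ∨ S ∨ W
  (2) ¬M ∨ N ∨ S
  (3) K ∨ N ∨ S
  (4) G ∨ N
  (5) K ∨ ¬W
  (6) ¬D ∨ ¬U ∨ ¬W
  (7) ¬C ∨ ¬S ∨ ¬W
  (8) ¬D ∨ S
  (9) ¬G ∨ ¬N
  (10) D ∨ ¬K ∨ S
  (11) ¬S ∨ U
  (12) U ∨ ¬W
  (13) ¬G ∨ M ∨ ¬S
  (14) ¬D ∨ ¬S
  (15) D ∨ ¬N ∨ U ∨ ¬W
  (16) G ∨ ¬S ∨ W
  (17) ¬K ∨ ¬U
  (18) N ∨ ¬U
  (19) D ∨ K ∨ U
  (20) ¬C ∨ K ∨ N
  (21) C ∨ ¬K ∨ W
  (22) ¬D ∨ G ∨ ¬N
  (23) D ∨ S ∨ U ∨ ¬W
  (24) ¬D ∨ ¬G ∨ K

Set M = False.
Try N = False:
  (G ∨ N) forces G = True.
  (¬G ∨ M ∨ ¬S) forces S = False.
  (K ∨ N ∨ S) forces K = True.
  (¬D ∨ S) forces D = False.
  clause (D ∨ ¬K ∨ S) is falsified — backtrack.
So N = True.
  then (¬G ∨ ¬N) forces G = False.
  then (¬D ∨ G ∨ ¬N) forces D = False.
Try K = True:
  (D ∨ ¬K ∨ S) forces S = True.
  (¬S ∨ U) forces U = True.
  clause (¬K ∨ ¬U) is falsified — backtrack.
So K = False.
  then (K ∨ ¬W) forces W = False.
  then (G ∨ ¬S ∨ W) forces S = False.
  then (D ∨ K ∨ U) forces U = True.
Set C = False.
All clauses satisfied.

M: False, N: True, K: False, D: False, W: False, G: False, S: False, C: False, U: True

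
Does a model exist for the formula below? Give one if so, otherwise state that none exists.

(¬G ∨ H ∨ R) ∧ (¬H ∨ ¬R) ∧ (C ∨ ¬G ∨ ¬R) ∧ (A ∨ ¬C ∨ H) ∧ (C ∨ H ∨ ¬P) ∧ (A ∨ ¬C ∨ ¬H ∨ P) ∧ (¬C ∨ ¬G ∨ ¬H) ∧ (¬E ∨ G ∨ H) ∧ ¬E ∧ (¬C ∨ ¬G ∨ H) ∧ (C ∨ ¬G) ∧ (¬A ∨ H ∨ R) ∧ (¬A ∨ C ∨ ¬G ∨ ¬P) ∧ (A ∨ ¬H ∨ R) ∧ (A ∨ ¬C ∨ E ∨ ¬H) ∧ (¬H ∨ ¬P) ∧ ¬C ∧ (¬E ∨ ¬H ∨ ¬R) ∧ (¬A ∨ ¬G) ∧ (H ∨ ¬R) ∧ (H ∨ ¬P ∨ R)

Unit clause (¬E) forces E = False.
Unit clause (¬C) forces C = False.
In (C ∨ ¬G) only ¬G is left, so G = False.
Try P = True:
  (C ∨ H ∨ ¬P) forces H = True.
  clause (¬H ∨ ¬P) is falsified — backtrack.
So P = False.
Set H = True.
  then (¬H ∨ ¬R) forces R = False.
  then (A ∨ ¬H ∨ R) forces A = True.
All clauses satisfied.

P = False, C = False, G = False, E = False, H = True, R = False, A = True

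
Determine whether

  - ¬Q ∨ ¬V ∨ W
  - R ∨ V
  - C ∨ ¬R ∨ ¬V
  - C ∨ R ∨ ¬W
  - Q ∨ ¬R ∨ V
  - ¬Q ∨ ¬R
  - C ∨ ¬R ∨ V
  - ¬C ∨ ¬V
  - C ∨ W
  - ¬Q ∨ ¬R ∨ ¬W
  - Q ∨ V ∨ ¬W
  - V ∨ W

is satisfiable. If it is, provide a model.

No satisfying assignment exists.

Case V = True:
  (¬C ∨ ¬V) forces C = False.
  (C ∨ ¬R ∨ ¬V) forces R = False.
  (C ∨ R ∨ ¬W) forces W = False.
  Clause (C ∨ W) is falsified — contradiction.
Case V = False:
  (R ∨ V) forces R = True.
  (Q ∨ ¬R ∨ V) forces Q = True.
  Clause (¬Q ∨ ¬R) is falsified — contradiction.
Both cases fail, so the formula is unsatisfiable.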